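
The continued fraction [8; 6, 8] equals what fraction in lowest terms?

400/49

Using pₖ = aₖpₖ₋₁ + pₖ₋₂ and qₖ = aₖqₖ₋₁ + qₖ₋₂:
  k=0: a=8, p=8, q=1
  k=1: a=6, p=49, q=6
  k=2: a=8, p=400, q=49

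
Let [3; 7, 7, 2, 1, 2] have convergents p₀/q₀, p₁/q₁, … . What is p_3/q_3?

Using pₖ = aₖpₖ₋₁ + pₖ₋₂, qₖ = aₖqₖ₋₁ + qₖ₋₂ (with p₋₁=1, p₋₂=0, q₋₁=0, q₋₂=1):
  k=0: a=3, p=3, q=1
  k=1: a=7, p=22, q=7
  k=2: a=7, p=157, q=50
  k=3: a=2, p=336, q=107

336/107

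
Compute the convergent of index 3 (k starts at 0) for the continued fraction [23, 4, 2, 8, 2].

Using pₖ = aₖpₖ₋₁ + pₖ₋₂, qₖ = aₖqₖ₋₁ + qₖ₋₂ (with p₋₁=1, p₋₂=0, q₋₁=0, q₋₂=1):
  k=0: a=23, p=23, q=1
  k=1: a=4, p=93, q=4
  k=2: a=2, p=209, q=9
  k=3: a=8, p=1765, q=76

1765/76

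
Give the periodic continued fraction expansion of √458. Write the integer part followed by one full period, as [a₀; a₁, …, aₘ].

a₀ = ⌊√458⌋ = 21.
With m₀=0, d₀=1 and mₖ₊₁ = dₖaₖ − mₖ, dₖ₊₁ = (n − mₖ₊₁²)/dₖ, aₖ₊₁ = ⌊(a₀+mₖ₊₁)/dₖ₊₁⌋:
  k=1: m=21, d=17, a=2
  k=2: m=13, d=17, a=2
  k=3: m=21, d=1, a=42
d=1 and a=2a₀=42 at k=3, so the next step gives (m, d) = (21, 17) again — its k=1 value — and the period has length 3.

[21; 2, 2, 42]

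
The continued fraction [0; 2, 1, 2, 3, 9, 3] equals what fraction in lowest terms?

289/780

Fold from the inside: start with 3/1.
  9 + 1/3 = 28/3
  3 + 3/28 = 87/28
  2 + 28/87 = 202/87
  1 + 87/202 = 289/202
  2 + 202/289 = 780/289
  0 + 289/780 = 289/780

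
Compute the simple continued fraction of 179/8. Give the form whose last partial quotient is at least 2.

[22; 2, 1, 2]

179 = 22×8 + 3
8 = 2×3 + 2
3 = 1×2 + 1
2 = 2×1 + 0  (stop)
So 179/8 = [22; 2, 1, 2].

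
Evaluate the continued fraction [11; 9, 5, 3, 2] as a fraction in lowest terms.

Using pₖ = aₖpₖ₋₁ + pₖ₋₂ and qₖ = aₖqₖ₋₁ + qₖ₋₂:
  k=0: a=11, p=11, q=1
  k=1: a=9, p=100, q=9
  k=2: a=5, p=511, q=46
  k=3: a=3, p=1633, q=147
  k=4: a=2, p=3777, q=340

3777/340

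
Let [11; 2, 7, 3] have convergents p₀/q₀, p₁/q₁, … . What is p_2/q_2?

Using pₖ = aₖpₖ₋₁ + pₖ₋₂, qₖ = aₖqₖ₋₁ + qₖ₋₂ (with p₋₁=1, p₋₂=0, q₋₁=0, q₋₂=1):
  k=0: a=11, p=11, q=1
  k=1: a=2, p=23, q=2
  k=2: a=7, p=172, q=15

172/15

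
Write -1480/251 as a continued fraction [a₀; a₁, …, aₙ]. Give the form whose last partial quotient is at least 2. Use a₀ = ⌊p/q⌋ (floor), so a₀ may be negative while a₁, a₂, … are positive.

[-6; 9, 1, 1, 1, 8]

-1480 = -6*251 + 26
251 = 9*26 + 17
26 = 1*17 + 9
17 = 1*9 + 8
9 = 1*8 + 1
8 = 8*1 + 0  (stop)
So -1480/251 = [-6; 9, 1, 1, 1, 8].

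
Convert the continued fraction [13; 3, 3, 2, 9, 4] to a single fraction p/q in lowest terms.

11854/891

Fold from the inside: start with 4/1.
  9 + 1/4 = 37/4
  2 + 4/37 = 78/37
  3 + 37/78 = 271/78
  3 + 78/271 = 891/271
  13 + 271/891 = 11854/891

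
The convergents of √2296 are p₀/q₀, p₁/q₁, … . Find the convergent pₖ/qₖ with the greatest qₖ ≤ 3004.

√2296 = [47; 1, 10, 1, 94, …] (period length 4).
Convergents:
  p_0/q_0 = 47/1
  p_1/q_1 = 48/1
  p_2/q_2 = 527/11
  p_3/q_3 = 575/12
  p_4/q_4 = 54577/1139
  p_5/q_5 = 55152/1151
  p_6/q_6 = 606097/12649
q_5 = 1151 ≤ 3004 < 12649 = q_6, so the answer is 55152/1151.

55152/1151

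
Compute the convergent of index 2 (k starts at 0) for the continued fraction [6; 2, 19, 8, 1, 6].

Using pₖ = aₖpₖ₋₁ + pₖ₋₂, qₖ = aₖqₖ₋₁ + qₖ₋₂ (with p₋₁=1, p₋₂=0, q₋₁=0, q₋₂=1):
  k=0: a=6, p=6, q=1
  k=1: a=2, p=13, q=2
  k=2: a=19, p=253, q=39

253/39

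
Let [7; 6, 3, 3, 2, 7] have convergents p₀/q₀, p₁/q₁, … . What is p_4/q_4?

Using pₖ = aₖpₖ₋₁ + pₖ₋₂, qₖ = aₖqₖ₋₁ + qₖ₋₂ (with p₋₁=1, p₋₂=0, q₋₁=0, q₋₂=1):
  k=0: a=7, p=7, q=1
  k=1: a=6, p=43, q=6
  k=2: a=3, p=136, q=19
  k=3: a=3, p=451, q=63
  k=4: a=2, p=1038, q=145

1038/145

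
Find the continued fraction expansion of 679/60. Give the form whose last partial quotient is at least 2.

679 = 11×60 + 19
60 = 3×19 + 3
19 = 6×3 + 1
3 = 3×1 + 0  (stop)
So 679/60 = [11; 3, 6, 3].

[11; 3, 6, 3]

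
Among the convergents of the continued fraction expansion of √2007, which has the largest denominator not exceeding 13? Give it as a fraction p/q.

224/5

√2007 = [44; 1, 3, 1, 88, …] (period length 4).
Convergents:
  p_0/q_0 = 44/1
  p_1/q_1 = 45/1
  p_2/q_2 = 179/4
  p_3/q_3 = 224/5
  p_4/q_4 = 19891/444
q_3 = 5 ≤ 13 < 444 = q_4, so the answer is 224/5.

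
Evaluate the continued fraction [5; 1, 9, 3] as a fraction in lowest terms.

183/31

Fold from the inside: start with 3/1.
  9 + 1/3 = 28/3
  1 + 3/28 = 31/28
  5 + 28/31 = 183/31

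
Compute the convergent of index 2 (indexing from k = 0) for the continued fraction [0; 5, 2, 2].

2/11

Using pₖ = aₖpₖ₋₁ + pₖ₋₂, qₖ = aₖqₖ₋₁ + qₖ₋₂ (with p₋₁=1, p₋₂=0, q₋₁=0, q₋₂=1):
  k=0: a=0, p=0, q=1
  k=1: a=5, p=1, q=5
  k=2: a=2, p=2, q=11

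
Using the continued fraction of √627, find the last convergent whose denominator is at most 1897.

31325/1251

√627 = [25; 25, 50, …] (period length 2).
Convergents:
  p_0/q_0 = 25/1
  p_1/q_1 = 626/25
  p_2/q_2 = 31325/1251
  p_3/q_3 = 783751/31300
q_2 = 1251 ≤ 1897 < 31300 = q_3, so the answer is 31325/1251.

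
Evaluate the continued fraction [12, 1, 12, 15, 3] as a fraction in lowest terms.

7767/601

Fold from the inside: start with 3/1.
  15 + 1/3 = 46/3
  12 + 3/46 = 555/46
  1 + 46/555 = 601/555
  12 + 555/601 = 7767/601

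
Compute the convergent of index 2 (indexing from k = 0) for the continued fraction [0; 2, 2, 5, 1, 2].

Using pₖ = aₖpₖ₋₁ + pₖ₋₂, qₖ = aₖqₖ₋₁ + qₖ₋₂ (with p₋₁=1, p₋₂=0, q₋₁=0, q₋₂=1):
  k=0: a=0, p=0, q=1
  k=1: a=2, p=1, q=2
  k=2: a=2, p=2, q=5

2/5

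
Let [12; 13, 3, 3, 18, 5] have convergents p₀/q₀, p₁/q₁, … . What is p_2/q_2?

Using pₖ = aₖpₖ₋₁ + pₖ₋₂, qₖ = aₖqₖ₋₁ + qₖ₋₂ (with p₋₁=1, p₋₂=0, q₋₁=0, q₋₂=1):
  k=0: a=12, p=12, q=1
  k=1: a=13, p=157, q=13
  k=2: a=3, p=483, q=40

483/40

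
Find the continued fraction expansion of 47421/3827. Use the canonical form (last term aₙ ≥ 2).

47421 = 12*3827 + 1497
3827 = 2*1497 + 833
1497 = 1*833 + 664
833 = 1*664 + 169
664 = 3*169 + 157
169 = 1*157 + 12
157 = 13*12 + 1
12 = 12*1 + 0  (stop)
So 47421/3827 = [12; 2, 1, 1, 3, 1, 13, 12].

[12; 2, 1, 1, 3, 1, 13, 12]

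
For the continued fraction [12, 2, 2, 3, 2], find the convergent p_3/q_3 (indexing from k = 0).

Using pₖ = aₖpₖ₋₁ + pₖ₋₂, qₖ = aₖqₖ₋₁ + qₖ₋₂ (with p₋₁=1, p₋₂=0, q₋₁=0, q₋₂=1):
  k=0: a=12, p=12, q=1
  k=1: a=2, p=25, q=2
  k=2: a=2, p=62, q=5
  k=3: a=3, p=211, q=17

211/17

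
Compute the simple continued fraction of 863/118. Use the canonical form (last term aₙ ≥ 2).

863 = 7·118 + 37
118 = 3·37 + 7
37 = 5·7 + 2
7 = 3·2 + 1
2 = 2·1 + 0  (stop)
So 863/118 = [7; 3, 5, 3, 2].

[7; 3, 5, 3, 2]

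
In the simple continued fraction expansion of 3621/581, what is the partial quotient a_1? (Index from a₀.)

3621 = 6·581 + 135   →  a_0 = 6
581 = 4·135 + 41   →  a_1 = 4

4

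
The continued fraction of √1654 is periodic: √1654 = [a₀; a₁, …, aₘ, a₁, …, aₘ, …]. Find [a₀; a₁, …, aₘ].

a₀ = ⌊√1654⌋ = 40.
With m₀=0, d₀=1 and mₖ₊₁ = dₖaₖ − mₖ, dₖ₊₁ = (n − mₖ₊₁²)/dₖ, aₖ₊₁ = ⌊(a₀+mₖ₊₁)/dₖ₊₁⌋:
  k=1: m=40, d=54, a=1
  k=2: m=14, d=27, a=2
  k=3: m=40, d=2, a=40
  k=4: m=40, d=27, a=2
  k=5: m=14, d=54, a=1
  k=6: m=40, d=1, a=80
d=1 and a=2a₀=80 at k=6, so the next step gives (m, d) = (40, 54) again — its k=1 value — and the period has length 6.

[40; 1, 2, 40, 2, 1, 80]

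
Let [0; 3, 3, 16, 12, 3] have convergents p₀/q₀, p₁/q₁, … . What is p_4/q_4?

Using pₖ = aₖpₖ₋₁ + pₖ₋₂, qₖ = aₖqₖ₋₁ + qₖ₋₂ (with p₋₁=1, p₋₂=0, q₋₁=0, q₋₂=1):
  k=0: a=0, p=0, q=1
  k=1: a=3, p=1, q=3
  k=2: a=3, p=3, q=10
  k=3: a=16, p=49, q=163
  k=4: a=12, p=591, q=1966

591/1966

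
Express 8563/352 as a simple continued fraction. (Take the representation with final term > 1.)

8563 = 24*352 + 115
352 = 3*115 + 7
115 = 16*7 + 3
7 = 2*3 + 1
3 = 3*1 + 0  (stop)
So 8563/352 = [24; 3, 16, 2, 3].

[24; 3, 16, 2, 3]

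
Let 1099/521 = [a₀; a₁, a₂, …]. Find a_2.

1099 = 2·521 + 57   →  a_0 = 2
521 = 9·57 + 8   →  a_1 = 9
57 = 7·8 + 1   →  a_2 = 7

7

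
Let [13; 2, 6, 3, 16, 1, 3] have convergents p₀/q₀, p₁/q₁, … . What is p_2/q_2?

Using pₖ = aₖpₖ₋₁ + pₖ₋₂, qₖ = aₖqₖ₋₁ + qₖ₋₂ (with p₋₁=1, p₋₂=0, q₋₁=0, q₋₂=1):
  k=0: a=13, p=13, q=1
  k=1: a=2, p=27, q=2
  k=2: a=6, p=175, q=13

175/13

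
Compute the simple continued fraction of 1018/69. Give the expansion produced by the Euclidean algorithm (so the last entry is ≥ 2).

[14; 1, 3, 17]

1018 = 14*69 + 52
69 = 1*52 + 17
52 = 3*17 + 1
17 = 17*1 + 0  (stop)
So 1018/69 = [14; 1, 3, 17].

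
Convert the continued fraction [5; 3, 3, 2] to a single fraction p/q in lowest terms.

122/23

Using pₖ = aₖpₖ₋₁ + pₖ₋₂ and qₖ = aₖqₖ₋₁ + qₖ₋₂:
  k=0: a=5, p=5, q=1
  k=1: a=3, p=16, q=3
  k=2: a=3, p=53, q=10
  k=3: a=2, p=122, q=23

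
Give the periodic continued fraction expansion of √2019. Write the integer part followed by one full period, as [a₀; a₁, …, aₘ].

[44; 1, 13, 1, 88]

a₀ = ⌊√2019⌋ = 44.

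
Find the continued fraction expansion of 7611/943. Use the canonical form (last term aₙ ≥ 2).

7611 = 8·943 + 67
943 = 14·67 + 5
67 = 13·5 + 2
5 = 2·2 + 1
2 = 2·1 + 0  (stop)
So 7611/943 = [8; 14, 13, 2, 2].

[8; 14, 13, 2, 2]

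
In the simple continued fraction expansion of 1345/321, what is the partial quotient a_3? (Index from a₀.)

1

1345 = 4·321 + 61   →  a_0 = 4
321 = 5·61 + 16   →  a_1 = 5
61 = 3·16 + 13   →  a_2 = 3
16 = 1·13 + 3   →  a_3 = 1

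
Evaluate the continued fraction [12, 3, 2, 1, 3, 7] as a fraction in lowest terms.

Fold from the inside: start with 7/1.
  3 + 1/7 = 22/7
  1 + 7/22 = 29/22
  2 + 22/29 = 80/29
  3 + 29/80 = 269/80
  12 + 80/269 = 3308/269

3308/269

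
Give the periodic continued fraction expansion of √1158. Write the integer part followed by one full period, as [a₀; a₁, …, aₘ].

[34; 34, 68]

a₀ = ⌊√1158⌋ = 34.
With m₀=0, d₀=1 and mₖ₊₁ = dₖaₖ − mₖ, dₖ₊₁ = (n − mₖ₊₁²)/dₖ, aₖ₊₁ = ⌊(a₀+mₖ₊₁)/dₖ₊₁⌋:
  k=1: m=34, d=2, a=34
  k=2: m=34, d=1, a=68
d=1 and a=2a₀=68 at k=2, so the next step gives (m, d) = (34, 2) again — its k=1 value — and the period has length 2.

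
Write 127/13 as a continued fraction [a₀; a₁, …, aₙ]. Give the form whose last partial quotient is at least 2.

127 = 9*13 + 10
13 = 1*10 + 3
10 = 3*3 + 1
3 = 3*1 + 0  (stop)
So 127/13 = [9; 1, 3, 3].

[9; 1, 3, 3]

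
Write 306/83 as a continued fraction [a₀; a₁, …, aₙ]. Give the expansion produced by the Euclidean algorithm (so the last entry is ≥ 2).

306 = 3·83 + 57
83 = 1·57 + 26
57 = 2·26 + 5
26 = 5·5 + 1
5 = 5·1 + 0  (stop)
So 306/83 = [3; 1, 2, 5, 5].

[3; 1, 2, 5, 5]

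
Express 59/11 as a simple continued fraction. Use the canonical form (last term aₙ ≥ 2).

59 = 5·11 + 4
11 = 2·4 + 3
4 = 1·3 + 1
3 = 3·1 + 0  (stop)
So 59/11 = [5; 2, 1, 3].

[5; 2, 1, 3]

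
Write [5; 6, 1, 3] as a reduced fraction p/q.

139/27

Fold from the inside: start with 3/1.
  1 + 1/3 = 4/3
  6 + 3/4 = 27/4
  5 + 4/27 = 139/27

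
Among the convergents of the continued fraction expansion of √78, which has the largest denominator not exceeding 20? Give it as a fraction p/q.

√78 = [8; 1, 4, 1, 16, …] (period length 4).
Convergents:
  p_0/q_0 = 8/1
  p_1/q_1 = 9/1
  p_2/q_2 = 44/5
  p_3/q_3 = 53/6
  p_4/q_4 = 892/101
q_3 = 6 ≤ 20 < 101 = q_4, so the answer is 53/6.

53/6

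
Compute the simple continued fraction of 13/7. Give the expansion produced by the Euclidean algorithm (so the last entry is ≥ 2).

13 = 1*7 + 6
7 = 1*6 + 1
6 = 6*1 + 0  (stop)
So 13/7 = [1; 1, 6].

[1; 1, 6]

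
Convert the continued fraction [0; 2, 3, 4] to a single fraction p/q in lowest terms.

13/30

Fold from the inside: start with 4/1.
  3 + 1/4 = 13/4
  2 + 4/13 = 30/13
  0 + 13/30 = 13/30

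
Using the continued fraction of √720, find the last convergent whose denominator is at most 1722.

43174/1609

√720 = [26; 1, 4, 1, 52, …] (period length 4).
Convergents:
  p_0/q_0 = 26/1
  p_1/q_1 = 27/1
  p_2/q_2 = 134/5
  p_3/q_3 = 161/6
  p_4/q_4 = 8506/317
  p_5/q_5 = 8667/323
  p_6/q_6 = 43174/1609
  p_7/q_7 = 51841/1932
q_6 = 1609 ≤ 1722 < 1932 = q_7, so the answer is 43174/1609.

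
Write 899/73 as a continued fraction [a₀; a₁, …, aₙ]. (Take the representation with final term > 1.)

899 = 12*73 + 23
73 = 3*23 + 4
23 = 5*4 + 3
4 = 1*3 + 1
3 = 3*1 + 0  (stop)
So 899/73 = [12; 3, 5, 1, 3].

[12; 3, 5, 1, 3]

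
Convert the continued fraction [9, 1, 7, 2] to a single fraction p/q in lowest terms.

Using pₖ = aₖpₖ₋₁ + pₖ₋₂ and qₖ = aₖqₖ₋₁ + qₖ₋₂:
  k=0: a=9, p=9, q=1
  k=1: a=1, p=10, q=1
  k=2: a=7, p=79, q=8
  k=3: a=2, p=168, q=17

168/17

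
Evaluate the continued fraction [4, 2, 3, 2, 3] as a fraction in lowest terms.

Using pₖ = aₖpₖ₋₁ + pₖ₋₂ and qₖ = aₖqₖ₋₁ + qₖ₋₂:
  k=0: a=4, p=4, q=1
  k=1: a=2, p=9, q=2
  k=2: a=3, p=31, q=7
  k=3: a=2, p=71, q=16
  k=4: a=3, p=244, q=55

244/55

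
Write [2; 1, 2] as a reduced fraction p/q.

Fold from the inside: start with 2/1.
  1 + 1/2 = 3/2
  2 + 2/3 = 8/3

8/3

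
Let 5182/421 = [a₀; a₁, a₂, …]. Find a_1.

3

5182 = 12·421 + 130   →  a_0 = 12
421 = 3·130 + 31   →  a_1 = 3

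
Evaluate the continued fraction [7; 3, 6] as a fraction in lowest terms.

139/19

Using pₖ = aₖpₖ₋₁ + pₖ₋₂ and qₖ = aₖqₖ₋₁ + qₖ₋₂:
  k=0: a=7, p=7, q=1
  k=1: a=3, p=22, q=3
  k=2: a=6, p=139, q=19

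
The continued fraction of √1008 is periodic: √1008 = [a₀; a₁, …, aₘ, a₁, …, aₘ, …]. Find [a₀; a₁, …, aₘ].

[31; 1, 2, 1, 62]

a₀ = ⌊√1008⌋ = 31.
With m₀=0, d₀=1 and mₖ₊₁ = dₖaₖ − mₖ, dₖ₊₁ = (n − mₖ₊₁²)/dₖ, aₖ₊₁ = ⌊(a₀+mₖ₊₁)/dₖ₊₁⌋:
  k=1: m=31, d=47, a=1
  k=2: m=16, d=16, a=2
  k=3: m=16, d=47, a=1
  k=4: m=31, d=1, a=62
d=1 and a=2a₀=62 at k=4, so the next step gives (m, d) = (31, 47) again — its k=1 value — and the period has length 4.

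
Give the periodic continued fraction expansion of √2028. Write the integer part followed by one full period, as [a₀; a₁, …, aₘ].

a₀ = ⌊√2028⌋ = 45.
With m₀=0, d₀=1 and mₖ₊₁ = dₖaₖ − mₖ, dₖ₊₁ = (n − mₖ₊₁²)/dₖ, aₖ₊₁ = ⌊(a₀+mₖ₊₁)/dₖ₊₁⌋:
  k=1: m=45, d=3, a=30
  k=2: m=45, d=1, a=90
d=1 and a=2a₀=90 at k=2, so the next step gives (m, d) = (45, 3) again — its k=1 value — and the period has length 2.

[45; 30, 90]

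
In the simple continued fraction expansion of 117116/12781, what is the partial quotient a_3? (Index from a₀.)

117116 = 9·12781 + 2087   →  a_0 = 9
12781 = 6·2087 + 259   →  a_1 = 6
2087 = 8·259 + 15   →  a_2 = 8
259 = 17·15 + 4   →  a_3 = 17

17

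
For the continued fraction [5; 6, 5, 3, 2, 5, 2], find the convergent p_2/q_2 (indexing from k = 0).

160/31

Using pₖ = aₖpₖ₋₁ + pₖ₋₂, qₖ = aₖqₖ₋₁ + qₖ₋₂ (with p₋₁=1, p₋₂=0, q₋₁=0, q₋₂=1):
  k=0: a=5, p=5, q=1
  k=1: a=6, p=31, q=6
  k=2: a=5, p=160, q=31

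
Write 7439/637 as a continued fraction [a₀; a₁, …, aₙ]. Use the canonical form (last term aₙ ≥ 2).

7439 = 11×637 + 432
637 = 1×432 + 205
432 = 2×205 + 22
205 = 9×22 + 7
22 = 3×7 + 1
7 = 7×1 + 0  (stop)
So 7439/637 = [11; 1, 2, 9, 3, 7].

[11; 1, 2, 9, 3, 7]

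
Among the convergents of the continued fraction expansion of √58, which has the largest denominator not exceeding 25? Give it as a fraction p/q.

√58 = [7; 1, 1, 1, 1, 1, 1, 14, …] (period length 7).
Convergents:
  p_0/q_0 = 7/1
  p_1/q_1 = 8/1
  p_2/q_2 = 15/2
  p_3/q_3 = 23/3
  p_4/q_4 = 38/5
  p_5/q_5 = 61/8
  p_6/q_6 = 99/13
  p_7/q_7 = 1447/190
q_6 = 13 ≤ 25 < 190 = q_7, so the answer is 99/13.

99/13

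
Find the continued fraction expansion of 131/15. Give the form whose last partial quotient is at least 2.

131 = 8·15 + 11
15 = 1·11 + 4
11 = 2·4 + 3
4 = 1·3 + 1
3 = 3·1 + 0  (stop)
So 131/15 = [8; 1, 2, 1, 3].

[8; 1, 2, 1, 3]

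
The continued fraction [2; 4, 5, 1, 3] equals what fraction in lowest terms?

215/96

Fold from the inside: start with 3/1.
  1 + 1/3 = 4/3
  5 + 3/4 = 23/4
  4 + 4/23 = 96/23
  2 + 23/96 = 215/96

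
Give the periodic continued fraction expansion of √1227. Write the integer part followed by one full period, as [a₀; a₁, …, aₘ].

[35; 35, 70]

a₀ = ⌊√1227⌋ = 35.
With m₀=0, d₀=1 and mₖ₊₁ = dₖaₖ − mₖ, dₖ₊₁ = (n − mₖ₊₁²)/dₖ, aₖ₊₁ = ⌊(a₀+mₖ₊₁)/dₖ₊₁⌋:
  k=1: m=35, d=2, a=35
  k=2: m=35, d=1, a=70
d=1 and a=2a₀=70 at k=2, so the next step gives (m, d) = (35, 2) again — its k=1 value — and the period has length 2.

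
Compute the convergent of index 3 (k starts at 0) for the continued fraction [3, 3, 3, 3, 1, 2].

Using pₖ = aₖpₖ₋₁ + pₖ₋₂, qₖ = aₖqₖ₋₁ + qₖ₋₂ (with p₋₁=1, p₋₂=0, q₋₁=0, q₋₂=1):
  k=0: a=3, p=3, q=1
  k=1: a=3, p=10, q=3
  k=2: a=3, p=33, q=10
  k=3: a=3, p=109, q=33

109/33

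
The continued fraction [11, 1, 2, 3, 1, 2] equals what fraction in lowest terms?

421/36

Fold from the inside: start with 2/1.
  1 + 1/2 = 3/2
  3 + 2/3 = 11/3
  2 + 3/11 = 25/11
  1 + 11/25 = 36/25
  11 + 25/36 = 421/36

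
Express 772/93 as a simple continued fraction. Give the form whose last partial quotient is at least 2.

[8; 3, 3, 9]

772 = 8·93 + 28
93 = 3·28 + 9
28 = 3·9 + 1
9 = 9·1 + 0  (stop)
So 772/93 = [8; 3, 3, 9].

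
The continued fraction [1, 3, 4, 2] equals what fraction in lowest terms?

38/29

Using pₖ = aₖpₖ₋₁ + pₖ₋₂ and qₖ = aₖqₖ₋₁ + qₖ₋₂:
  k=0: a=1, p=1, q=1
  k=1: a=3, p=4, q=3
  k=2: a=4, p=17, q=13
  k=3: a=2, p=38, q=29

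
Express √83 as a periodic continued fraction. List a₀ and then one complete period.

a₀ = ⌊√83⌋ = 9.

[9; 9, 18]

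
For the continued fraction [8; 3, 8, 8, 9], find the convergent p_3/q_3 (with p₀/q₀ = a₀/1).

Using pₖ = aₖpₖ₋₁ + pₖ₋₂, qₖ = aₖqₖ₋₁ + qₖ₋₂ (with p₋₁=1, p₋₂=0, q₋₁=0, q₋₂=1):
  k=0: a=8, p=8, q=1
  k=1: a=3, p=25, q=3
  k=2: a=8, p=208, q=25
  k=3: a=8, p=1689, q=203

1689/203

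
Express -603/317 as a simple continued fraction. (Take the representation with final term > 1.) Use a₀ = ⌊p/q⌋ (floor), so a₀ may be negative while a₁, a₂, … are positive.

-603 = -2·317 + 31
317 = 10·31 + 7
31 = 4·7 + 3
7 = 2·3 + 1
3 = 3·1 + 0  (stop)
So -603/317 = [-2; 10, 4, 2, 3].

[-2; 10, 4, 2, 3]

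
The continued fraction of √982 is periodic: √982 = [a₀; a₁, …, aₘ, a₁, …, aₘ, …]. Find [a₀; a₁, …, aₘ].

a₀ = ⌊√982⌋ = 31.
With m₀=0, d₀=1 and mₖ₊₁ = dₖaₖ − mₖ, dₖ₊₁ = (n − mₖ₊₁²)/dₖ, aₖ₊₁ = ⌊(a₀+mₖ₊₁)/dₖ₊₁⌋:
  k=1: m=31, d=21, a=2
  k=2: m=11, d=41, a=1
  k=3: m=30, d=2, a=30
  k=4: m=30, d=41, a=1
  k=5: m=11, d=21, a=2
  k=6: m=31, d=1, a=62
d=1 and a=2a₀=62 at k=6, so the next step gives (m, d) = (31, 21) again — its k=1 value — and the period has length 6.

[31; 2, 1, 30, 1, 2, 62]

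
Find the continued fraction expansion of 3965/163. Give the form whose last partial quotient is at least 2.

[24; 3, 13, 4]

3965 = 24×163 + 53
163 = 3×53 + 4
53 = 13×4 + 1
4 = 4×1 + 0  (stop)
So 3965/163 = [24; 3, 13, 4].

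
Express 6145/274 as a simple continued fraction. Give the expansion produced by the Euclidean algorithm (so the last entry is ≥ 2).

[22; 2, 2, 1, 12, 3]

6145 = 22*274 + 117
274 = 2*117 + 40
117 = 2*40 + 37
40 = 1*37 + 3
37 = 12*3 + 1
3 = 3*1 + 0  (stop)
So 6145/274 = [22; 2, 2, 1, 12, 3].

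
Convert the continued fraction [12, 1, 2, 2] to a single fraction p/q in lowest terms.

89/7

Fold from the inside: start with 2/1.
  2 + 1/2 = 5/2
  1 + 2/5 = 7/5
  12 + 5/7 = 89/7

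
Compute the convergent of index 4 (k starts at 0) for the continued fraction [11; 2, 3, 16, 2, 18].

2686/235

Using pₖ = aₖpₖ₋₁ + pₖ₋₂, qₖ = aₖqₖ₋₁ + qₖ₋₂ (with p₋₁=1, p₋₂=0, q₋₁=0, q₋₂=1):
  k=0: a=11, p=11, q=1
  k=1: a=2, p=23, q=2
  k=2: a=3, p=80, q=7
  k=3: a=16, p=1303, q=114
  k=4: a=2, p=2686, q=235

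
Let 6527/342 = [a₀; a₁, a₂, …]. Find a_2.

6527 = 19·342 + 29   →  a_0 = 19
342 = 11·29 + 23   →  a_1 = 11
29 = 1·23 + 6   →  a_2 = 1

1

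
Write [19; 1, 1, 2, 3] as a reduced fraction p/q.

Fold from the inside: start with 3/1.
  2 + 1/3 = 7/3
  1 + 3/7 = 10/7
  1 + 7/10 = 17/10
  19 + 10/17 = 333/17

333/17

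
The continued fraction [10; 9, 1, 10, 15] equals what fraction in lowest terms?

16616/1645

Fold from the inside: start with 15/1.
  10 + 1/15 = 151/15
  1 + 15/151 = 166/151
  9 + 151/166 = 1645/166
  10 + 166/1645 = 16616/1645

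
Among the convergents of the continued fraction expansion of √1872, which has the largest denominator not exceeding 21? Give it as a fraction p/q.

649/15

√1872 = [43; 3, 1, 3, 86, …] (period length 4).
Convergents:
  p_0/q_0 = 43/1
  p_1/q_1 = 130/3
  p_2/q_2 = 173/4
  p_3/q_3 = 649/15
  p_4/q_4 = 55987/1294
q_3 = 15 ≤ 21 < 1294 = q_4, so the answer is 649/15.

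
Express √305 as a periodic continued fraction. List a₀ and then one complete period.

[17; 2, 6, 2, 34]

a₀ = ⌊√305⌋ = 17.
With m₀=0, d₀=1 and mₖ₊₁ = dₖaₖ − mₖ, dₖ₊₁ = (n − mₖ₊₁²)/dₖ, aₖ₊₁ = ⌊(a₀+mₖ₊₁)/dₖ₊₁⌋:
  k=1: m=17, d=16, a=2
  k=2: m=15, d=5, a=6
  k=3: m=15, d=16, a=2
  k=4: m=17, d=1, a=34
d=1 and a=2a₀=34 at k=4, so the next step gives (m, d) = (17, 16) again — its k=1 value — and the period has length 4.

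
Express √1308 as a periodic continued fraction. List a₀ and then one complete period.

[36; 6, 72]

a₀ = ⌊√1308⌋ = 36.
With m₀=0, d₀=1 and mₖ₊₁ = dₖaₖ − mₖ, dₖ₊₁ = (n − mₖ₊₁²)/dₖ, aₖ₊₁ = ⌊(a₀+mₖ₊₁)/dₖ₊₁⌋:
  k=1: m=36, d=12, a=6
  k=2: m=36, d=1, a=72
d=1 and a=2a₀=72 at k=2, so the next step gives (m, d) = (36, 12) again — its k=1 value — and the period has length 2.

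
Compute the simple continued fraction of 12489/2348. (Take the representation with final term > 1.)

[5; 3, 7, 2, 2, 2, 8]

12489 = 5*2348 + 749
2348 = 3*749 + 101
749 = 7*101 + 42
101 = 2*42 + 17
42 = 2*17 + 8
17 = 2*8 + 1
8 = 8*1 + 0  (stop)
So 12489/2348 = [5; 3, 7, 2, 2, 2, 8].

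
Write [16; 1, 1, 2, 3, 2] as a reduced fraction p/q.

647/39

Fold from the inside: start with 2/1.
  3 + 1/2 = 7/2
  2 + 2/7 = 16/7
  1 + 7/16 = 23/16
  1 + 16/23 = 39/23
  16 + 23/39 = 647/39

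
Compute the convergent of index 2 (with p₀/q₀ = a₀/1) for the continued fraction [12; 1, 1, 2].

Using pₖ = aₖpₖ₋₁ + pₖ₋₂, qₖ = aₖqₖ₋₁ + qₖ₋₂ (with p₋₁=1, p₋₂=0, q₋₁=0, q₋₂=1):
  k=0: a=12, p=12, q=1
  k=1: a=1, p=13, q=1
  k=2: a=1, p=25, q=2

25/2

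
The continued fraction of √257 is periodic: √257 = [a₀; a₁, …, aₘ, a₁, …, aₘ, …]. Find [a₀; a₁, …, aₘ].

a₀ = ⌊√257⌋ = 16.
With m₀=0, d₀=1 and mₖ₊₁ = dₖaₖ − mₖ, dₖ₊₁ = (n − mₖ₊₁²)/dₖ, aₖ₊₁ = ⌊(a₀+mₖ₊₁)/dₖ₊₁⌋:
  k=1: m=16, d=1, a=32
d=1 and a=2a₀=32 at k=1, so the next step gives (m, d) = (16, 1) again — its k=1 value — and the period has length 1.

[16; 32]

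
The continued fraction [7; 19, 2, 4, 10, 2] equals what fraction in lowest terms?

26464/3753

Fold from the inside: start with 2/1.
  10 + 1/2 = 21/2
  4 + 2/21 = 86/21
  2 + 21/86 = 193/86
  19 + 86/193 = 3753/193
  7 + 193/3753 = 26464/3753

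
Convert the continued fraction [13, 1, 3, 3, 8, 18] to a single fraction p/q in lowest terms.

26945/1957

Fold from the inside: start with 18/1.
  8 + 1/18 = 145/18
  3 + 18/145 = 453/145
  3 + 145/453 = 1504/453
  1 + 453/1504 = 1957/1504
  13 + 1504/1957 = 26945/1957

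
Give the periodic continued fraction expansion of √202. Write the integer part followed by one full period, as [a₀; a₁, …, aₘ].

a₀ = ⌊√202⌋ = 14.
With m₀=0, d₀=1 and mₖ₊₁ = dₖaₖ − mₖ, dₖ₊₁ = (n − mₖ₊₁²)/dₖ, aₖ₊₁ = ⌊(a₀+mₖ₊₁)/dₖ₊₁⌋:
  k=1: m=14, d=6, a=4
  k=2: m=10, d=17, a=1
  k=3: m=7, d=9, a=2
  k=4: m=11, d=9, a=2
  k=5: m=7, d=17, a=1
  k=6: m=10, d=6, a=4
  k=7: m=14, d=1, a=28
d=1 and a=2a₀=28 at k=7, so the next step gives (m, d) = (14, 6) again — its k=1 value — and the period has length 7.

[14; 4, 1, 2, 2, 1, 4, 28]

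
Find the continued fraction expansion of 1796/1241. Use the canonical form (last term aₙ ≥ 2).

[1; 2, 4, 4, 4, 2, 3]

1796 = 1×1241 + 555
1241 = 2×555 + 131
555 = 4×131 + 31
131 = 4×31 + 7
31 = 4×7 + 3
7 = 2×3 + 1
3 = 3×1 + 0  (stop)
So 1796/1241 = [1; 2, 4, 4, 4, 2, 3].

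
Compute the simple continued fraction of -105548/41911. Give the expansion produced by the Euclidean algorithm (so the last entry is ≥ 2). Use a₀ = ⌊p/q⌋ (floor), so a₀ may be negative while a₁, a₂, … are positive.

[-3; 2, 13, 10, 7, 4, 5]

-105548 = -3*41911 + 20185
41911 = 2*20185 + 1541
20185 = 13*1541 + 152
1541 = 10*152 + 21
152 = 7*21 + 5
21 = 4*5 + 1
5 = 5*1 + 0  (stop)
So -105548/41911 = [-3; 2, 13, 10, 7, 4, 5].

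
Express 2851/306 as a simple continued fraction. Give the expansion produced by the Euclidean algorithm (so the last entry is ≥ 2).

2851 = 9·306 + 97
306 = 3·97 + 15
97 = 6·15 + 7
15 = 2·7 + 1
7 = 7·1 + 0  (stop)
So 2851/306 = [9; 3, 6, 2, 7].

[9; 3, 6, 2, 7]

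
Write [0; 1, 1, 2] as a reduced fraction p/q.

Using pₖ = aₖpₖ₋₁ + pₖ₋₂ and qₖ = aₖqₖ₋₁ + qₖ₋₂:
  k=0: a=0, p=0, q=1
  k=1: a=1, p=1, q=1
  k=2: a=1, p=1, q=2
  k=3: a=2, p=3, q=5

3/5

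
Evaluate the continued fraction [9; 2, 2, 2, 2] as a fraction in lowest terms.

273/29

Fold from the inside: start with 2/1.
  2 + 1/2 = 5/2
  2 + 2/5 = 12/5
  2 + 5/12 = 29/12
  9 + 12/29 = 273/29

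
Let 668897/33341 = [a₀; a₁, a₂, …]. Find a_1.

668897 = 20·33341 + 2077   →  a_0 = 20
33341 = 16·2077 + 109   →  a_1 = 16

16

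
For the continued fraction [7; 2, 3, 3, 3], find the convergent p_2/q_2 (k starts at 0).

52/7

Using pₖ = aₖpₖ₋₁ + pₖ₋₂, qₖ = aₖqₖ₋₁ + qₖ₋₂ (with p₋₁=1, p₋₂=0, q₋₁=0, q₋₂=1):
  k=0: a=7, p=7, q=1
  k=1: a=2, p=15, q=2
  k=2: a=3, p=52, q=7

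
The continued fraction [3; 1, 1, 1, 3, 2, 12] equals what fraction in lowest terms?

1132/311

Fold from the inside: start with 12/1.
  2 + 1/12 = 25/12
  3 + 12/25 = 87/25
  1 + 25/87 = 112/87
  1 + 87/112 = 199/112
  1 + 112/199 = 311/199
  3 + 199/311 = 1132/311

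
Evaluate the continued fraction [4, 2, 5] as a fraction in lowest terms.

Fold from the inside: start with 5/1.
  2 + 1/5 = 11/5
  4 + 5/11 = 49/11

49/11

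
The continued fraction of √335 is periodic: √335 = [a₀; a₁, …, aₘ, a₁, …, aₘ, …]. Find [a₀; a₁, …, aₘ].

a₀ = ⌊√335⌋ = 18.

[18; 3, 3, 3, 36]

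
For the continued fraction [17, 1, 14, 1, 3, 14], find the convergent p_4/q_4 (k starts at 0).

Using pₖ = aₖpₖ₋₁ + pₖ₋₂, qₖ = aₖqₖ₋₁ + qₖ₋₂ (with p₋₁=1, p₋₂=0, q₋₁=0, q₋₂=1):
  k=0: a=17, p=17, q=1
  k=1: a=1, p=18, q=1
  k=2: a=14, p=269, q=15
  k=3: a=1, p=287, q=16
  k=4: a=3, p=1130, q=63

1130/63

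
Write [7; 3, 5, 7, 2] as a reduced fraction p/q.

Fold from the inside: start with 2/1.
  7 + 1/2 = 15/2
  5 + 2/15 = 77/15
  3 + 15/77 = 246/77
  7 + 77/246 = 1799/246

1799/246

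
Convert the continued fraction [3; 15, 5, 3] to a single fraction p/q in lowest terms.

Fold from the inside: start with 3/1.
  5 + 1/3 = 16/3
  15 + 3/16 = 243/16
  3 + 16/243 = 745/243

745/243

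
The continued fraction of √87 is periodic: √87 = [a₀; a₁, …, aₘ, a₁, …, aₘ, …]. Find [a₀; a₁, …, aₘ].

[9; 3, 18]

a₀ = ⌊√87⌋ = 9.
With m₀=0, d₀=1 and mₖ₊₁ = dₖaₖ − mₖ, dₖ₊₁ = (n − mₖ₊₁²)/dₖ, aₖ₊₁ = ⌊(a₀+mₖ₊₁)/dₖ₊₁⌋:
  k=1: m=9, d=6, a=3
  k=2: m=9, d=1, a=18
d=1 and a=2a₀=18 at k=2, so the next step gives (m, d) = (9, 6) again — its k=1 value — and the period has length 2.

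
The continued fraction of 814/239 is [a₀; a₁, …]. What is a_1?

2

814 = 3·239 + 97   →  a_0 = 3
239 = 2·97 + 45   →  a_1 = 2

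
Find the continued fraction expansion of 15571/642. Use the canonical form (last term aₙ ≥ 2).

[24; 3, 1, 15, 3, 3]

15571 = 24×642 + 163
642 = 3×163 + 153
163 = 1×153 + 10
153 = 15×10 + 3
10 = 3×3 + 1
3 = 3×1 + 0  (stop)
So 15571/642 = [24; 3, 1, 15, 3, 3].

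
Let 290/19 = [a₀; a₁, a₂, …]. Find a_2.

290 = 15·19 + 5   →  a_0 = 15
19 = 3·5 + 4   →  a_1 = 3
5 = 1·4 + 1   →  a_2 = 1

1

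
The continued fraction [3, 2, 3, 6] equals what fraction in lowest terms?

151/44

Fold from the inside: start with 6/1.
  3 + 1/6 = 19/6
  2 + 6/19 = 44/19
  3 + 19/44 = 151/44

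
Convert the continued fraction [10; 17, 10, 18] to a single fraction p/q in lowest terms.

Fold from the inside: start with 18/1.
  10 + 1/18 = 181/18
  17 + 18/181 = 3095/181
  10 + 181/3095 = 31131/3095

31131/3095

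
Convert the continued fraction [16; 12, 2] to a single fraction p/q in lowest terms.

Using pₖ = aₖpₖ₋₁ + pₖ₋₂ and qₖ = aₖqₖ₋₁ + qₖ₋₂:
  k=0: a=16, p=16, q=1
  k=1: a=12, p=193, q=12
  k=2: a=2, p=402, q=25

402/25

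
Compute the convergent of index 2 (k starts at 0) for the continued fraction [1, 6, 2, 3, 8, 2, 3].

15/13

Using pₖ = aₖpₖ₋₁ + pₖ₋₂, qₖ = aₖqₖ₋₁ + qₖ₋₂ (with p₋₁=1, p₋₂=0, q₋₁=0, q₋₂=1):
  k=0: a=1, p=1, q=1
  k=1: a=6, p=7, q=6
  k=2: a=2, p=15, q=13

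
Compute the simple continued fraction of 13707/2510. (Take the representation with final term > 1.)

[5; 2, 5, 1, 9, 3, 6]

13707 = 5*2510 + 1157
2510 = 2*1157 + 196
1157 = 5*196 + 177
196 = 1*177 + 19
177 = 9*19 + 6
19 = 3*6 + 1
6 = 6*1 + 0  (stop)
So 13707/2510 = [5; 2, 5, 1, 9, 3, 6].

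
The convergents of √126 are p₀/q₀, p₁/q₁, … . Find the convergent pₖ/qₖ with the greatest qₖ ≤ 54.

√126 = [11; 4, 2, 4, 22, …] (period length 4).
Convergents:
  p_0/q_0 = 11/1
  p_1/q_1 = 45/4
  p_2/q_2 = 101/9
  p_3/q_3 = 449/40
  p_4/q_4 = 9979/889
q_3 = 40 ≤ 54 < 889 = q_4, so the answer is 449/40.

449/40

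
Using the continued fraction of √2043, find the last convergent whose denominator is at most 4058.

√2043 = [45; 5, 90, …] (period length 2).
Convergents:
  p_0/q_0 = 45/1
  p_1/q_1 = 226/5
  p_2/q_2 = 20385/451
  p_3/q_3 = 102151/2260
  p_4/q_4 = 9213975/203851
q_3 = 2260 ≤ 4058 < 203851 = q_4, so the answer is 102151/2260.

102151/2260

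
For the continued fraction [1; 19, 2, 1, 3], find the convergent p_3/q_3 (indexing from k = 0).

Using pₖ = aₖpₖ₋₁ + pₖ₋₂, qₖ = aₖqₖ₋₁ + qₖ₋₂ (with p₋₁=1, p₋₂=0, q₋₁=0, q₋₂=1):
  k=0: a=1, p=1, q=1
  k=1: a=19, p=20, q=19
  k=2: a=2, p=41, q=39
  k=3: a=1, p=61, q=58

61/58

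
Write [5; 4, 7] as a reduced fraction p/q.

152/29

Using pₖ = aₖpₖ₋₁ + pₖ₋₂ and qₖ = aₖqₖ₋₁ + qₖ₋₂:
  k=0: a=5, p=5, q=1
  k=1: a=4, p=21, q=4
  k=2: a=7, p=152, q=29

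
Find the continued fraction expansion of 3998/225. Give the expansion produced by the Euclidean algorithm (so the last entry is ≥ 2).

[17; 1, 3, 3, 17]

3998 = 17*225 + 173
225 = 1*173 + 52
173 = 3*52 + 17
52 = 3*17 + 1
17 = 17*1 + 0  (stop)
So 3998/225 = [17; 1, 3, 3, 17].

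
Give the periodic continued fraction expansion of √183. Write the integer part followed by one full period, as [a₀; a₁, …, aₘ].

a₀ = ⌊√183⌋ = 13.
With m₀=0, d₀=1 and mₖ₊₁ = dₖaₖ − mₖ, dₖ₊₁ = (n − mₖ₊₁²)/dₖ, aₖ₊₁ = ⌊(a₀+mₖ₊₁)/dₖ₊₁⌋:
  k=1: m=13, d=14, a=1
  k=2: m=1, d=13, a=1
  k=3: m=12, d=3, a=8
  k=4: m=12, d=13, a=1
  k=5: m=1, d=14, a=1
  k=6: m=13, d=1, a=26
d=1 and a=2a₀=26 at k=6, so the next step gives (m, d) = (13, 14) again — its k=1 value — and the period has length 6.

[13; 1, 1, 8, 1, 1, 26]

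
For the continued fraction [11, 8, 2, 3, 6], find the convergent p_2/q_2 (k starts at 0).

189/17

Using pₖ = aₖpₖ₋₁ + pₖ₋₂, qₖ = aₖqₖ₋₁ + qₖ₋₂ (with p₋₁=1, p₋₂=0, q₋₁=0, q₋₂=1):
  k=0: a=11, p=11, q=1
  k=1: a=8, p=89, q=8
  k=2: a=2, p=189, q=17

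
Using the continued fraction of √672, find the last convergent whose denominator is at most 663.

√672 = [25; 1, 11, 1, 50, …] (period length 4).
Convergents:
  p_0/q_0 = 25/1
  p_1/q_1 = 26/1
  p_2/q_2 = 311/12
  p_3/q_3 = 337/13
  p_4/q_4 = 17161/662
  p_5/q_5 = 17498/675
q_4 = 662 ≤ 663 < 675 = q_5, so the answer is 17161/662.

17161/662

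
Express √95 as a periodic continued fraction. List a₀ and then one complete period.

[9; 1, 2, 1, 18]

a₀ = ⌊√95⌋ = 9.
With m₀=0, d₀=1 and mₖ₊₁ = dₖaₖ − mₖ, dₖ₊₁ = (n − mₖ₊₁²)/dₖ, aₖ₊₁ = ⌊(a₀+mₖ₊₁)/dₖ₊₁⌋:
  k=1: m=9, d=14, a=1
  k=2: m=5, d=5, a=2
  k=3: m=5, d=14, a=1
  k=4: m=9, d=1, a=18
d=1 and a=2a₀=18 at k=4, so the next step gives (m, d) = (9, 14) again — its k=1 value — and the period has length 4.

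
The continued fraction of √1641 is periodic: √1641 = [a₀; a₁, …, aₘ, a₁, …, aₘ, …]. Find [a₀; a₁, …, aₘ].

[40; 1, 1, 26, 1, 1, 80]

a₀ = ⌊√1641⌋ = 40.
With m₀=0, d₀=1 and mₖ₊₁ = dₖaₖ − mₖ, dₖ₊₁ = (n − mₖ₊₁²)/dₖ, aₖ₊₁ = ⌊(a₀+mₖ₊₁)/dₖ₊₁⌋:
  k=1: m=40, d=41, a=1
  k=2: m=1, d=40, a=1
  k=3: m=39, d=3, a=26
  k=4: m=39, d=40, a=1
  k=5: m=1, d=41, a=1
  k=6: m=40, d=1, a=80
d=1 and a=2a₀=80 at k=6, so the next step gives (m, d) = (40, 41) again — its k=1 value — and the period has length 6.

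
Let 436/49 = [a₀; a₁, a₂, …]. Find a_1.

1

436 = 8·49 + 44   →  a_0 = 8
49 = 1·44 + 5   →  a_1 = 1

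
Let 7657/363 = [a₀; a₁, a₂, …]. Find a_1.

7657 = 21·363 + 34   →  a_0 = 21
363 = 10·34 + 23   →  a_1 = 10

10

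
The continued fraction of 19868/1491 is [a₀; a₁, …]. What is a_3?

2

19868 = 13·1491 + 485   →  a_0 = 13
1491 = 3·485 + 36   →  a_1 = 3
485 = 13·36 + 17   →  a_2 = 13
36 = 2·17 + 2   →  a_3 = 2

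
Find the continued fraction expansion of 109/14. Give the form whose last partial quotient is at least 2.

109 = 7·14 + 11
14 = 1·11 + 3
11 = 3·3 + 2
3 = 1·2 + 1
2 = 2·1 + 0  (stop)
So 109/14 = [7; 1, 3, 1, 2].

[7; 1, 3, 1, 2]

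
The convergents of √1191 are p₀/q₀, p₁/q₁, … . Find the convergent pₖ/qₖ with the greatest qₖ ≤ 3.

69/2

√1191 = [34; 1, 1, 22, 1, 1, 68, …] (period length 6).
Convergents:
  p_0/q_0 = 34/1
  p_1/q_1 = 35/1
  p_2/q_2 = 69/2
  p_3/q_3 = 1553/45
q_2 = 2 ≤ 3 < 45 = q_3, so the answer is 69/2.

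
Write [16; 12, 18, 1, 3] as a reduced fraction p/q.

14539/904

Fold from the inside: start with 3/1.
  1 + 1/3 = 4/3
  18 + 3/4 = 75/4
  12 + 4/75 = 904/75
  16 + 75/904 = 14539/904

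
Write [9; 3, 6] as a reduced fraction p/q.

Fold from the inside: start with 6/1.
  3 + 1/6 = 19/6
  9 + 6/19 = 177/19

177/19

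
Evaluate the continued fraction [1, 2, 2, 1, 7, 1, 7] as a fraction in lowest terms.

Fold from the inside: start with 7/1.
  1 + 1/7 = 8/7
  7 + 7/8 = 63/8
  1 + 8/63 = 71/63
  2 + 63/71 = 205/71
  2 + 71/205 = 481/205
  1 + 205/481 = 686/481

686/481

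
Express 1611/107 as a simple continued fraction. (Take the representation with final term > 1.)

1611 = 15×107 + 6
107 = 17×6 + 5
6 = 1×5 + 1
5 = 5×1 + 0  (stop)
So 1611/107 = [15; 17, 1, 5].

[15; 17, 1, 5]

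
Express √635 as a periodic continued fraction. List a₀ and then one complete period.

[25; 5, 50]

a₀ = ⌊√635⌋ = 25.
With m₀=0, d₀=1 and mₖ₊₁ = dₖaₖ − mₖ, dₖ₊₁ = (n − mₖ₊₁²)/dₖ, aₖ₊₁ = ⌊(a₀+mₖ₊₁)/dₖ₊₁⌋:
  k=1: m=25, d=10, a=5
  k=2: m=25, d=1, a=50
d=1 and a=2a₀=50 at k=2, so the next step gives (m, d) = (25, 10) again — its k=1 value — and the period has length 2.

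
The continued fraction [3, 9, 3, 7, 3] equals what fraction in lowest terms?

1998/643

Fold from the inside: start with 3/1.
  7 + 1/3 = 22/3
  3 + 3/22 = 69/22
  9 + 22/69 = 643/69
  3 + 69/643 = 1998/643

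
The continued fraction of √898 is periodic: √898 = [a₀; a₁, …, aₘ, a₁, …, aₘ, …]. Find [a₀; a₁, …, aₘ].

[29; 1, 28, 1, 58]

a₀ = ⌊√898⌋ = 29.
With m₀=0, d₀=1 and mₖ₊₁ = dₖaₖ − mₖ, dₖ₊₁ = (n − mₖ₊₁²)/dₖ, aₖ₊₁ = ⌊(a₀+mₖ₊₁)/dₖ₊₁⌋:
  k=1: m=29, d=57, a=1
  k=2: m=28, d=2, a=28
  k=3: m=28, d=57, a=1
  k=4: m=29, d=1, a=58
d=1 and a=2a₀=58 at k=4, so the next step gives (m, d) = (29, 57) again — its k=1 value — and the period has length 4.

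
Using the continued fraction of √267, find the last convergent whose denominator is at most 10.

49/3

√267 = [16; 2, 1, 15, 1, 2, 32, …] (period length 6).
Convergents:
  p_0/q_0 = 16/1
  p_1/q_1 = 33/2
  p_2/q_2 = 49/3
  p_3/q_3 = 768/47
q_2 = 3 ≤ 10 < 47 = q_3, so the answer is 49/3.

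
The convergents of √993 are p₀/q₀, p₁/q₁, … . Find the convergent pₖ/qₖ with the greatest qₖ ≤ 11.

63/2

√993 = [31; 1, 1, 20, 1, 1, 62, …] (period length 6).
Convergents:
  p_0/q_0 = 31/1
  p_1/q_1 = 32/1
  p_2/q_2 = 63/2
  p_3/q_3 = 1292/41
q_2 = 2 ≤ 11 < 41 = q_3, so the answer is 63/2.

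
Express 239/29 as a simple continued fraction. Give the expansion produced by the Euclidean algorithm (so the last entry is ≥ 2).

239 = 8·29 + 7
29 = 4·7 + 1
7 = 7·1 + 0  (stop)
So 239/29 = [8; 4, 7].

[8; 4, 7]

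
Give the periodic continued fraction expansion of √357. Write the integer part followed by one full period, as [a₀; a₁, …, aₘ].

a₀ = ⌊√357⌋ = 18.

[18; 1, 8, 2, 8, 1, 36]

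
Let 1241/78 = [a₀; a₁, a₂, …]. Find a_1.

1

1241 = 15·78 + 71   →  a_0 = 15
78 = 1·71 + 7   →  a_1 = 1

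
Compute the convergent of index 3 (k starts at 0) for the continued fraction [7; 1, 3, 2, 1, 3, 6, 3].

70/9

Using pₖ = aₖpₖ₋₁ + pₖ₋₂, qₖ = aₖqₖ₋₁ + qₖ₋₂ (with p₋₁=1, p₋₂=0, q₋₁=0, q₋₂=1):
  k=0: a=7, p=7, q=1
  k=1: a=1, p=8, q=1
  k=2: a=3, p=31, q=4
  k=3: a=2, p=70, q=9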